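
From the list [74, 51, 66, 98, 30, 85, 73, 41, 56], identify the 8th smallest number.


Sort ascending: [30, 41, 51, 56, 66, 73, 74, 85, 98]
The 8th element (1-indexed) is at index 7.
Value = 85
Final answer: 85


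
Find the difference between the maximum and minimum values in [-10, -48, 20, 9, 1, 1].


Maximum value: 20
Minimum value: -48
Range = 20 - (-48) = 68
Final answer: 68


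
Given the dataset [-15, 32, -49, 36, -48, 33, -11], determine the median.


First, sort the list: [-49, -48, -15, -11, 32, 33, 36]
The list has 7 elements (odd count).
The middle index is 3 (0-based), and the element there is -11.
Final answer: -11


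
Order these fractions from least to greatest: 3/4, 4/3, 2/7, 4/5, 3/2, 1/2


Convert to decimal for comparison:
  3/4 = 0.75
  4/3 = 1.3333
  2/7 = 0.2857
  4/5 = 0.8
  3/2 = 1.5
  1/2 = 0.5
Decimals in increasing order: 0.2857 < 0.5 < 0.75 < 0.8 < 1.3333 < 1.5
Writing each back as its fraction gives the sorted order.
Final answer: 2/7, 1/2, 3/4, 4/5, 4/3, 3/2


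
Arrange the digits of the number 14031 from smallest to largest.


The number 14031 has digits: 1, 4, 0, 3, 1
Sorted: 0, 1, 1, 3, 4
Joining the sorted digits gives the result.
Final answer: 01134


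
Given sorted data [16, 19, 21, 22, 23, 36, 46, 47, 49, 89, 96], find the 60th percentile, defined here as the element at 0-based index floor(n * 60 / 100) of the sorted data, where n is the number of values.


The dataset has n = 11 elements.
Index = floor(11 * 60 / 100) = floor(660 / 100) = floor(6.6) = 6
Counting from index 0 in the sorted data, the element at index 6 is 46.
Final answer: 46


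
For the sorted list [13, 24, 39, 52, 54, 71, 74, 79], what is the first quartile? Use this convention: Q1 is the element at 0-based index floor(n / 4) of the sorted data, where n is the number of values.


The list has n = 8 elements.
Q1 index = floor(8 / 4) = floor(2) = 2
Counting from index 0 in the sorted data, the element at index 2 is 39.
Final answer: 39


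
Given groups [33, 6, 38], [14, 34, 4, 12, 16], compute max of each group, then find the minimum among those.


Find max of each group:
  Group 1: [33, 6, 38] -> max = 38
  Group 2: [14, 34, 4, 12, 16] -> max = 34
Maxes: [38, 34]
Minimum of maxes = 34
Final answer: 34


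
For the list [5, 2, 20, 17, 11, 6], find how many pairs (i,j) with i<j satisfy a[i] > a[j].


For each element, count the later elements that are smaller than it:
  5 (index 0): smaller elements after it = [2] -> 1
  2 (index 1): smaller elements after it = [] -> 0
  20 (index 2): smaller elements after it = [17, 11, 6] -> 3
  17 (index 3): smaller elements after it = [11, 6] -> 2
  11 (index 4): smaller elements after it = [6] -> 1
Total inversions = 1 + 0 + 3 + 2 + 1 = 7
Final answer: 7


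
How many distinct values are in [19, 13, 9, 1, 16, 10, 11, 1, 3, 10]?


List all unique values:
Distinct values: [1, 3, 9, 10, 11, 13, 16, 19]
Count = 8
Final answer: 8


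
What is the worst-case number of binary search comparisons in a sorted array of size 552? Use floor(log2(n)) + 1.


Binary search halves the search space each step.
Maximum comparisons = floor(log2(552)) + 1
log2(552) = 9.1085
floor(log2(552)) = 9, so 9 + 1 = 10
Final answer: 10


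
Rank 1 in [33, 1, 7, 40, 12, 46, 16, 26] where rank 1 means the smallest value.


Sort ascending: [1, 7, 12, 16, 26, 33, 40, 46]
Find 1 in the sorted list.
1 is at position 1 (1-indexed).
Final answer: 1


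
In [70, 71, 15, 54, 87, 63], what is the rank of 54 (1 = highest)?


Sort descending: [87, 71, 70, 63, 54, 15]
Find 54 in the sorted list.
54 is at position 5.
Final answer: 5


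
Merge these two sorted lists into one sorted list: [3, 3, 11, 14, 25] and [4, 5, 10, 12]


List A: [3, 3, 11, 14, 25]
List B: [4, 5, 10, 12]
Repeatedly compare the front elements and take the smaller:
  3 vs 4 -> take 3
  3 vs 4 -> take 3
  11 vs 4 -> take 4
  11 vs 5 -> take 5
  11 vs 10 -> take 10
  11 vs 12 -> take 11
  14 vs 12 -> take 12
  B is exhausted; append the rest of A: [14, 25]
Final answer: [3, 3, 4, 5, 10, 11, 12, 14, 25]


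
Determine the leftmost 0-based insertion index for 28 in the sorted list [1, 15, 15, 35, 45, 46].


List is sorted: [1, 15, 15, 35, 45, 46]
We need the leftmost position where 28 can be inserted, i.e. the first index whose element is >= 28 (or the end of the list if none is).
Binary search with low=0, high=6 (0-based indices):
  low=0, high=6, mid=3: a[3]=35 >= 28, so high = 3
  low=0, high=3, mid=1: a[1]=15 < 28, so low = 2
  low=2, high=3, mid=2: a[2]=15 < 28, so low = 3
Now low = high = 3, so the insertion index is 3.
Final answer: 3


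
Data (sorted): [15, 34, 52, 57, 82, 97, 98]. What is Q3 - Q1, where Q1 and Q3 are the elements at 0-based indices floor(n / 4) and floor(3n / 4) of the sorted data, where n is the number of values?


The data has n = 7 elements.
Q1 index = floor(7 / 4) = floor(1.75) = 1; Q3 index = floor(3 * 7 / 4) = floor(5.25) = 5
Q1 = element at index 1 = 34
Q3 = element at index 5 = 97
IQR = 97 - 34 = 63
Final answer: 63


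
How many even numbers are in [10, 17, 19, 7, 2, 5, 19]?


Check each element:
  10 is even
  17 is odd
  19 is odd
  7 is odd
  2 is even
  5 is odd
  19 is odd
Evens: [10, 2]
Count of evens = 2
Final answer: 2


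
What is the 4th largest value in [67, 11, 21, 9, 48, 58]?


Sort descending: [67, 58, 48, 21, 11, 9]
The 4th element (1-indexed) is at index 3.
Value = 21
Final answer: 21


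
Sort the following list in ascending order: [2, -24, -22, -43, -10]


Original list: [2, -24, -22, -43, -10]
Repeatedly take the smallest remaining element:
  Remaining [2, -24, -22, -43, -10] -> smallest is -43
  Remaining [2, -24, -22, -10] -> smallest is -24
  Remaining [2, -22, -10] -> smallest is -22
  Remaining [2, -10] -> smallest is -10
  Remaining [2] -> smallest is 2
Collecting the picks in order gives the sorted list.
Final answer: [-43, -24, -22, -10, 2]


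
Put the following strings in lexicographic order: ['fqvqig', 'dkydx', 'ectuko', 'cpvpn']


Compare strings character by character (the first differing letter decides):
  'cpvpn' < 'dkydx' since 'c' < 'd' at position 1
  'dkydx' < 'ectuko' since 'd' < 'e' at position 1
  'ectuko' < 'fqvqig' since 'e' < 'f' at position 1
Chaining these comparisons gives the alphabetical order.
Final answer: ['cpvpn', 'dkydx', 'ectuko', 'fqvqig']


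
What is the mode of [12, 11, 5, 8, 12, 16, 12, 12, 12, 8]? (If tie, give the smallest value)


Count the frequency of each value:
  5 appears 1 time(s)
  8 appears 2 time(s)
  11 appears 1 time(s)
  12 appears 5 time(s)
  16 appears 1 time(s)
Maximum frequency is 5.
Only 12 reaches that frequency, so it is the mode.
Final answer: 12


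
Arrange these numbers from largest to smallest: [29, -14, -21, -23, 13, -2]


Original list: [29, -14, -21, -23, 13, -2]
Repeatedly take the largest remaining element:
  Remaining [29, -14, -21, -23, 13, -2] -> largest is 29
  Remaining [-14, -21, -23, 13, -2] -> largest is 13
  Remaining [-14, -21, -23, -2] -> largest is -2
  Remaining [-14, -21, -23] -> largest is -14
  Remaining [-21, -23] -> largest is -21
  Remaining [-23] -> largest is -23
Collecting the picks in order gives the descending list.
Final answer: [29, 13, -2, -14, -21, -23]


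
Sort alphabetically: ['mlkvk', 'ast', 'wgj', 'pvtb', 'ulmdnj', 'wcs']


Compare strings character by character (the first differing letter decides):
  'ast' < 'mlkvk' since 'a' < 'm' at position 1
  'mlkvk' < 'pvtb' since 'm' < 'p' at position 1
  'pvtb' < 'ulmdnj' since 'p' < 'u' at position 1
  'ulmdnj' < 'wcs' since 'u' < 'w' at position 1
  'wcs' < 'wgj' since 'c' < 'g' at position 2
Chaining these comparisons gives the alphabetical order.
Final answer: ['ast', 'mlkvk', 'pvtb', 'ulmdnj', 'wcs', 'wgj']


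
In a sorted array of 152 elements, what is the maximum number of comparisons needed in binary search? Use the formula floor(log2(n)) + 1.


Binary search halves the search space each step.
Maximum comparisons = floor(log2(152)) + 1
log2(152) = 7.2479
floor(log2(152)) = 7, so 7 + 1 = 8
Final answer: 8


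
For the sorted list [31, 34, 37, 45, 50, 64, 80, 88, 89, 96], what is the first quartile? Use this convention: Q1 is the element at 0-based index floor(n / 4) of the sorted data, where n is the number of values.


The list has n = 10 elements.
Q1 index = floor(10 / 4) = floor(2.5) = 2
Counting from index 0 in the sorted data, the element at index 2 is 37.
Final answer: 37


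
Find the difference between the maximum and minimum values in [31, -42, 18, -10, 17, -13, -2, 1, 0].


Maximum value: 31
Minimum value: -42
Range = 31 - (-42) = 73
Final answer: 73


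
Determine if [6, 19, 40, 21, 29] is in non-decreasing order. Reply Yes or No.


Check consecutive pairs:
  6 <= 19? True
  19 <= 40? True
  40 <= 21? False
  21 <= 29? True
1 consecutive pair(s) are out of order, so the list is not sorted.
Final answer: No


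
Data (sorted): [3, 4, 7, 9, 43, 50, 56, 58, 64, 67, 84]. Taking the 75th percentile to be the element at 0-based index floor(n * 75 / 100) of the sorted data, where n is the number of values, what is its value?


The dataset has n = 11 elements.
Index = floor(11 * 75 / 100) = floor(825 / 100) = floor(8.25) = 8
Counting from index 0 in the sorted data, the element at index 8 is 64.
Final answer: 64


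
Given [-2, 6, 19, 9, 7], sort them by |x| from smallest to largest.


Compute absolute values:
  |-2| = 2
  |6| = 6
  |19| = 19
  |9| = 9
  |7| = 7
Absolute values in increasing order: 2 < 6 < 7 < 9 < 19
Listing the original numbers in that order gives the answer.
Final answer: [-2, 6, 7, 9, 19]


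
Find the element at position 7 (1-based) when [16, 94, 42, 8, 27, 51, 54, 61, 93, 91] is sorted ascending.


Sort ascending: [8, 16, 27, 42, 51, 54, 61, 91, 93, 94]
The 7th element (1-indexed) is at index 6.
Value = 61
Final answer: 61


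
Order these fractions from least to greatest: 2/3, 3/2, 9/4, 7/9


Convert to decimal for comparison:
  2/3 = 0.6667
  3/2 = 1.5
  9/4 = 2.25
  7/9 = 0.7778
Decimals in increasing order: 0.6667 < 0.7778 < 1.5 < 2.25
Writing each back as its fraction gives the sorted order.
Final answer: 2/3, 7/9, 3/2, 9/4


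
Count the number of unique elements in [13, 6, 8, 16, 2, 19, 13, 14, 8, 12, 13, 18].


List all unique values:
Distinct values: [2, 6, 8, 12, 13, 14, 16, 18, 19]
Count = 9
Final answer: 9


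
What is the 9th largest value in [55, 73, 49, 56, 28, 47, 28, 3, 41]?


Sort descending: [73, 56, 55, 49, 47, 41, 28, 28, 3]
The 9th element (1-indexed) is at index 8.
Value = 3
Final answer: 3


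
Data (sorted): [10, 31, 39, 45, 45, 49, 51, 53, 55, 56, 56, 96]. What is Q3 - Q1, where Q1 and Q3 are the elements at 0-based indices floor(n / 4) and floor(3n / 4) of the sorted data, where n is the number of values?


The data has n = 12 elements.
Q1 index = floor(12 / 4) = floor(3) = 3; Q3 index = floor(3 * 12 / 4) = floor(9) = 9
Q1 = element at index 3 = 45
Q3 = element at index 9 = 56
IQR = 56 - 45 = 11
Final answer: 11


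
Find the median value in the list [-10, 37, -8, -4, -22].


First, sort the list: [-22, -10, -8, -4, 37]
The list has 5 elements (odd count).
The middle index is 2 (0-based), and the element there is -8.
Final answer: -8


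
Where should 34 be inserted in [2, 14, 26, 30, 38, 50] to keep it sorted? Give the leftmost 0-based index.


List is sorted: [2, 14, 26, 30, 38, 50]
We need the leftmost position where 34 can be inserted, i.e. the first index whose element is >= 34 (or the end of the list if none is).
Binary search with low=0, high=6 (0-based indices):
  low=0, high=6, mid=3: a[3]=30 < 34, so low = 4
  low=4, high=6, mid=5: a[5]=50 >= 34, so high = 5
  low=4, high=5, mid=4: a[4]=38 >= 34, so high = 4
Now low = high = 4, so the insertion index is 4.
Final answer: 4


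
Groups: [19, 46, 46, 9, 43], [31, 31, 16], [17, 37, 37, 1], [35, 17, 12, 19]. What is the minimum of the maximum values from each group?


Find max of each group:
  Group 1: [19, 46, 46, 9, 43] -> max = 46
  Group 2: [31, 31, 16] -> max = 31
  Group 3: [17, 37, 37, 1] -> max = 37
  Group 4: [35, 17, 12, 19] -> max = 35
Maxes: [46, 31, 37, 35]
Minimum of maxes = 31
Final answer: 31


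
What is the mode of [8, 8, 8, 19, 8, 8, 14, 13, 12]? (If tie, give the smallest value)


Count the frequency of each value:
  8 appears 5 time(s)
  12 appears 1 time(s)
  13 appears 1 time(s)
  14 appears 1 time(s)
  19 appears 1 time(s)
Maximum frequency is 5.
Only 8 reaches that frequency, so it is the mode.
Final answer: 8


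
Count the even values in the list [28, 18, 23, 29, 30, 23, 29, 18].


Check each element:
  28 is even
  18 is even
  23 is odd
  29 is odd
  30 is even
  23 is odd
  29 is odd
  18 is even
Evens: [28, 18, 30, 18]
Count of evens = 4
Final answer: 4


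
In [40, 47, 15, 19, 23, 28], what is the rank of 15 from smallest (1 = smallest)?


Sort ascending: [15, 19, 23, 28, 40, 47]
Find 15 in the sorted list.
15 is at position 1 (1-indexed).
Final answer: 1


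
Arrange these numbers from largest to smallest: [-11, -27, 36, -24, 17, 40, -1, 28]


Original list: [-11, -27, 36, -24, 17, 40, -1, 28]
Repeatedly take the largest remaining element:
  Remaining [-11, -27, 36, -24, 17, 40, -1, 28] -> largest is 40
  Remaining [-11, -27, 36, -24, 17, -1, 28] -> largest is 36
  Remaining [-11, -27, -24, 17, -1, 28] -> largest is 28
  Remaining [-11, -27, -24, 17, -1] -> largest is 17
  Remaining [-11, -27, -24, -1] -> largest is -1
  Remaining [-11, -27, -24] -> largest is -11
  Remaining [-27, -24] -> largest is -24
  Remaining [-27] -> largest is -27
Collecting the picks in order gives the descending list.
Final answer: [40, 36, 28, 17, -1, -11, -24, -27]


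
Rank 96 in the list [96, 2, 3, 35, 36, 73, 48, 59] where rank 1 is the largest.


Sort descending: [96, 73, 59, 48, 36, 35, 3, 2]
Find 96 in the sorted list.
96 is at position 1.
Final answer: 1


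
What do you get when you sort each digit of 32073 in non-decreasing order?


The number 32073 has digits: 3, 2, 0, 7, 3
Sorted: 0, 2, 3, 3, 7
Joining the sorted digits gives the result.
Final answer: 02337


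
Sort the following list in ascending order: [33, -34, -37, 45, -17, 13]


Original list: [33, -34, -37, 45, -17, 13]
Repeatedly take the smallest remaining element:
  Remaining [33, -34, -37, 45, -17, 13] -> smallest is -37
  Remaining [33, -34, 45, -17, 13] -> smallest is -34
  Remaining [33, 45, -17, 13] -> smallest is -17
  Remaining [33, 45, 13] -> smallest is 13
  Remaining [33, 45] -> smallest is 33
  Remaining [45] -> smallest is 45
Collecting the picks in order gives the sorted list.
Final answer: [-37, -34, -17, 13, 33, 45]


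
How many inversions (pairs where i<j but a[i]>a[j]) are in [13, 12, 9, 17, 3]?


For each element, count the later elements that are smaller than it:
  13 (index 0): smaller elements after it = [12, 9, 3] -> 3
  12 (index 1): smaller elements after it = [9, 3] -> 2
  9 (index 2): smaller elements after it = [3] -> 1
  17 (index 3): smaller elements after it = [3] -> 1
Total inversions = 3 + 2 + 1 + 1 = 7
Final answer: 7


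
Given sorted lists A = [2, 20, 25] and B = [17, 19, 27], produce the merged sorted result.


List A: [2, 20, 25]
List B: [17, 19, 27]
Repeatedly compare the front elements and take the smaller:
  2 vs 17 -> take 2
  20 vs 17 -> take 17
  20 vs 19 -> take 19
  20 vs 27 -> take 20
  25 vs 27 -> take 25
  A is exhausted; append the rest of B: [27]
Final answer: [2, 17, 19, 20, 25, 27]


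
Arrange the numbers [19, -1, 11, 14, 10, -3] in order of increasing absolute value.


Compute absolute values:
  |19| = 19
  |-1| = 1
  |11| = 11
  |14| = 14
  |10| = 10
  |-3| = 3
Absolute values in increasing order: 1 < 3 < 10 < 11 < 14 < 19
Listing the original numbers in that order gives the answer.
Final answer: [-1, -3, 10, 11, 14, 19]


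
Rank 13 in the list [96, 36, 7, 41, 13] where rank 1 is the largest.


Sort descending: [96, 41, 36, 13, 7]
Find 13 in the sorted list.
13 is at position 4.
Final answer: 4


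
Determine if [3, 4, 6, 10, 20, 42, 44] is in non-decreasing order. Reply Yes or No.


Check consecutive pairs:
  3 <= 4? True
  4 <= 6? True
  6 <= 10? True
  10 <= 20? True
  20 <= 42? True
  42 <= 44? True
Every consecutive pair is in order, so the list is non-decreasing.
Final answer: Yes


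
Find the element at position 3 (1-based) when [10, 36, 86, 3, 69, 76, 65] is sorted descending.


Sort descending: [86, 76, 69, 65, 36, 10, 3]
The 3rd element (1-indexed) is at index 2.
Value = 69
Final answer: 69


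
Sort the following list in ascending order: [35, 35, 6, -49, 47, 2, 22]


Original list: [35, 35, 6, -49, 47, 2, 22]
Repeatedly take the smallest remaining element:
  Remaining [35, 35, 6, -49, 47, 2, 22] -> smallest is -49
  Remaining [35, 35, 6, 47, 2, 22] -> smallest is 2
  Remaining [35, 35, 6, 47, 22] -> smallest is 6
  Remaining [35, 35, 47, 22] -> smallest is 22
  Remaining [35, 35, 47] -> smallest is 35
  Remaining [35, 47] -> smallest is 35
  Remaining [47] -> smallest is 47
Collecting the picks in order gives the sorted list.
Final answer: [-49, 2, 6, 22, 35, 35, 47]


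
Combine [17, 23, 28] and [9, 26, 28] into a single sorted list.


List A: [17, 23, 28]
List B: [9, 26, 28]
Repeatedly compare the front elements and take the smaller:
  17 vs 9 -> take 9
  17 vs 26 -> take 17
  23 vs 26 -> take 23
  28 vs 26 -> take 26
  28 vs 28 -> take 28
  A is exhausted; append the rest of B: [28]
Final answer: [9, 17, 23, 26, 28, 28]


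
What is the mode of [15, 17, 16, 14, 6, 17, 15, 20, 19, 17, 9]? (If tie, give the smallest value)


Count the frequency of each value:
  6 appears 1 time(s)
  9 appears 1 time(s)
  14 appears 1 time(s)
  15 appears 2 time(s)
  16 appears 1 time(s)
  17 appears 3 time(s)
  19 appears 1 time(s)
  20 appears 1 time(s)
Maximum frequency is 3.
Only 17 reaches that frequency, so it is the mode.
Final answer: 17


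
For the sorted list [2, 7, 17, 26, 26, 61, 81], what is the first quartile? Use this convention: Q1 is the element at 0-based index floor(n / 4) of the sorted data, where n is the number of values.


The list has n = 7 elements.
Q1 index = floor(7 / 4) = floor(1.75) = 1
Counting from index 0 in the sorted data, the element at index 1 is 7.
Final answer: 7


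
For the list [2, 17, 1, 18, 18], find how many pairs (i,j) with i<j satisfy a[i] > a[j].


For each element, count the later elements that are smaller than it:
  2 (index 0): smaller elements after it = [1] -> 1
  17 (index 1): smaller elements after it = [1] -> 1
  1 (index 2): smaller elements after it = [] -> 0
  18 (index 3): smaller elements after it = [] -> 0
Total inversions = 1 + 1 + 0 + 0 = 2
Final answer: 2


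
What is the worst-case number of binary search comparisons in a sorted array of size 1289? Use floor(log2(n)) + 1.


Binary search halves the search space each step.
Maximum comparisons = floor(log2(1289)) + 1
log2(1289) = 10.332
floor(log2(1289)) = 10, so 10 + 1 = 11
Final answer: 11


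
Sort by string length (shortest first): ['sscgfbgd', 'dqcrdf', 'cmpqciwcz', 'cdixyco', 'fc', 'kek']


Compute lengths:
  'sscgfbgd' has length 8
  'dqcrdf' has length 6
  'cmpqciwcz' has length 9
  'cdixyco' has length 7
  'fc' has length 2
  'kek' has length 3
Lengths in increasing order: 2 < 3 < 6 < 7 < 8 < 9
Listing the words in that order gives the answer.
Final answer: ['fc', 'kek', 'dqcrdf', 'cdixyco', 'sscgfbgd', 'cmpqciwcz']


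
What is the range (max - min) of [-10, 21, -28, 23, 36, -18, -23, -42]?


Maximum value: 36
Minimum value: -42
Range = 36 - (-42) = 78
Final answer: 78


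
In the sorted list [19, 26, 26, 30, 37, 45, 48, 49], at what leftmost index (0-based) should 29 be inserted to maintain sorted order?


List is sorted: [19, 26, 26, 30, 37, 45, 48, 49]
We need the leftmost position where 29 can be inserted, i.e. the first index whose element is >= 29 (or the end of the list if none is).
Binary search with low=0, high=8 (0-based indices):
  low=0, high=8, mid=4: a[4]=37 >= 29, so high = 4
  low=0, high=4, mid=2: a[2]=26 < 29, so low = 3
  low=3, high=4, mid=3: a[3]=30 >= 29, so high = 3
Now low = high = 3, so the insertion index is 3.
Final answer: 3


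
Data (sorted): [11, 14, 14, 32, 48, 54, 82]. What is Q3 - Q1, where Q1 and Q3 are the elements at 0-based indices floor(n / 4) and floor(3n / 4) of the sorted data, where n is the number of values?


The data has n = 7 elements.
Q1 index = floor(7 / 4) = floor(1.75) = 1; Q3 index = floor(3 * 7 / 4) = floor(5.25) = 5
Q1 = element at index 1 = 14
Q3 = element at index 5 = 54
IQR = 54 - 14 = 40
Final answer: 40


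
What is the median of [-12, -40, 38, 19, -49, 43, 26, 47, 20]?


First, sort the list: [-49, -40, -12, 19, 20, 26, 38, 43, 47]
The list has 9 elements (odd count).
The middle index is 4 (0-based), and the element there is 20.
Final answer: 20


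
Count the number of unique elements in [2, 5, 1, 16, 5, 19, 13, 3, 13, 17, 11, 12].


List all unique values:
Distinct values: [1, 2, 3, 5, 11, 12, 13, 16, 17, 19]
Count = 10
Final answer: 10


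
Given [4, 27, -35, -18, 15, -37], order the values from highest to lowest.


Original list: [4, 27, -35, -18, 15, -37]
Repeatedly take the largest remaining element:
  Remaining [4, 27, -35, -18, 15, -37] -> largest is 27
  Remaining [4, -35, -18, 15, -37] -> largest is 15
  Remaining [4, -35, -18, -37] -> largest is 4
  Remaining [-35, -18, -37] -> largest is -18
  Remaining [-35, -37] -> largest is -35
  Remaining [-37] -> largest is -37
Collecting the picks in order gives the descending list.
Final answer: [27, 15, 4, -18, -35, -37]


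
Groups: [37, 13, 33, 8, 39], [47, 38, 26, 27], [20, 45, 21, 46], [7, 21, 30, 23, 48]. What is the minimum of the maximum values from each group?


Find max of each group:
  Group 1: [37, 13, 33, 8, 39] -> max = 39
  Group 2: [47, 38, 26, 27] -> max = 47
  Group 3: [20, 45, 21, 46] -> max = 46
  Group 4: [7, 21, 30, 23, 48] -> max = 48
Maxes: [39, 47, 46, 48]
Minimum of maxes = 39
Final answer: 39


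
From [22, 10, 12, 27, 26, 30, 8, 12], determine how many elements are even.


Check each element:
  22 is even
  10 is even
  12 is even
  27 is odd
  26 is even
  30 is even
  8 is even
  12 is even
Evens: [22, 10, 12, 26, 30, 8, 12]
Count of evens = 7
Final answer: 7


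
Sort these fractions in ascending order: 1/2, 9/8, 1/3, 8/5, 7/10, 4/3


Convert to decimal for comparison:
  1/2 = 0.5
  9/8 = 1.125
  1/3 = 0.3333
  8/5 = 1.6
  7/10 = 0.7
  4/3 = 1.3333
Decimals in increasing order: 0.3333 < 0.5 < 0.7 < 1.125 < 1.3333 < 1.6
Writing each back as its fraction gives the sorted order.
Final answer: 1/3, 1/2, 7/10, 9/8, 4/3, 8/5


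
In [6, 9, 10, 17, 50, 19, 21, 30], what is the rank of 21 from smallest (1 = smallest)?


Sort ascending: [6, 9, 10, 17, 19, 21, 30, 50]
Find 21 in the sorted list.
21 is at position 6 (1-indexed).
Final answer: 6


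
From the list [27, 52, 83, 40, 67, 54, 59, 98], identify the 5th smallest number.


Sort ascending: [27, 40, 52, 54, 59, 67, 83, 98]
The 5th element (1-indexed) is at index 4.
Value = 59
Final answer: 59


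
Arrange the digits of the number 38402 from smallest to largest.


The number 38402 has digits: 3, 8, 4, 0, 2
Sorted: 0, 2, 3, 4, 8
Joining the sorted digits gives the result.
Final answer: 02348


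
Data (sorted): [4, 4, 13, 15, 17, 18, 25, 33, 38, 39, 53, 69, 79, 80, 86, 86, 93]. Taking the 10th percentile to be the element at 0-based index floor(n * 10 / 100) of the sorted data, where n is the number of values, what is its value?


The dataset has n = 17 elements.
Index = floor(17 * 10 / 100) = floor(170 / 100) = floor(1.7) = 1
Counting from index 0 in the sorted data, the element at index 1 is 4.
Final answer: 4


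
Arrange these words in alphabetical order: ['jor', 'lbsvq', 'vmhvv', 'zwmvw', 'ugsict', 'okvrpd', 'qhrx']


Compare strings character by character (the first differing letter decides):
  'jor' < 'lbsvq' since 'j' < 'l' at position 1
  'lbsvq' < 'okvrpd' since 'l' < 'o' at position 1
  'okvrpd' < 'qhrx' since 'o' < 'q' at position 1
  'qhrx' < 'ugsict' since 'q' < 'u' at position 1
  'ugsict' < 'vmhvv' since 'u' < 'v' at position 1
  'vmhvv' < 'zwmvw' since 'v' < 'z' at position 1
Chaining these comparisons gives the alphabetical order.
Final answer: ['jor', 'lbsvq', 'okvrpd', 'qhrx', 'ugsict', 'vmhvv', 'zwmvw']


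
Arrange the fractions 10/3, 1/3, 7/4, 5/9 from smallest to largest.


Convert to decimal for comparison:
  10/3 = 3.3333
  1/3 = 0.3333
  7/4 = 1.75
  5/9 = 0.5556
Decimals in increasing order: 0.3333 < 0.5556 < 1.75 < 3.3333
Writing each back as its fraction gives the sorted order.
Final answer: 1/3, 5/9, 7/4, 10/3


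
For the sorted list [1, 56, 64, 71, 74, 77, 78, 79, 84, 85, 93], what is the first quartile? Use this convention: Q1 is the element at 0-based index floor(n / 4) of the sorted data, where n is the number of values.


The list has n = 11 elements.
Q1 index = floor(11 / 4) = floor(2.75) = 2
Counting from index 0 in the sorted data, the element at index 2 is 64.
Final answer: 64


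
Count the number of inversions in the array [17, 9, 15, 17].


For each element, count the later elements that are smaller than it:
  17 (index 0): smaller elements after it = [9, 15] -> 2
  9 (index 1): smaller elements after it = [] -> 0
  15 (index 2): smaller elements after it = [] -> 0
Total inversions = 2 + 0 + 0 = 2
Final answer: 2


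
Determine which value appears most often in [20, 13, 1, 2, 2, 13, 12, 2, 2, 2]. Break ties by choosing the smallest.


Count the frequency of each value:
  1 appears 1 time(s)
  2 appears 5 time(s)
  12 appears 1 time(s)
  13 appears 2 time(s)
  20 appears 1 time(s)
Maximum frequency is 5.
Only 2 reaches that frequency, so it is the mode.
Final answer: 2


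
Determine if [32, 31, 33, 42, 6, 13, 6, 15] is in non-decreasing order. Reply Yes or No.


Check consecutive pairs:
  32 <= 31? False
  31 <= 33? True
  33 <= 42? True
  42 <= 6? False
  6 <= 13? True
  13 <= 6? False
  6 <= 15? True
3 consecutive pair(s) are out of order, so the list is not sorted.
Final answer: No


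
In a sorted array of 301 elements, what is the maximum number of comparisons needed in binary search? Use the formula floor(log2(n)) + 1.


Binary search halves the search space each step.
Maximum comparisons = floor(log2(301)) + 1
log2(301) = 8.2336
floor(log2(301)) = 8, so 8 + 1 = 9
Final answer: 9


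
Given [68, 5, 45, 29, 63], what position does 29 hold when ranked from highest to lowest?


Sort descending: [68, 63, 45, 29, 5]
Find 29 in the sorted list.
29 is at position 4.
Final answer: 4


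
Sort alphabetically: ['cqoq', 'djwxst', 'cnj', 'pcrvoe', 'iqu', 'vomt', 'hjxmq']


Compare strings character by character (the first differing letter decides):
  'cnj' < 'cqoq' since 'n' < 'q' at position 2
  'cqoq' < 'djwxst' since 'c' < 'd' at position 1
  'djwxst' < 'hjxmq' since 'd' < 'h' at position 1
  'hjxmq' < 'iqu' since 'h' < 'i' at position 1
  'iqu' < 'pcrvoe' since 'i' < 'p' at position 1
  'pcrvoe' < 'vomt' since 'p' < 'v' at position 1
Chaining these comparisons gives the alphabetical order.
Final answer: ['cnj', 'cqoq', 'djwxst', 'hjxmq', 'iqu', 'pcrvoe', 'vomt']


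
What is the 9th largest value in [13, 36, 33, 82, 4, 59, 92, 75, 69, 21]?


Sort descending: [92, 82, 75, 69, 59, 36, 33, 21, 13, 4]
The 9th element (1-indexed) is at index 8.
Value = 13
Final answer: 13


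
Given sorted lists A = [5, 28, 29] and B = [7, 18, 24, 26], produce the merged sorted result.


List A: [5, 28, 29]
List B: [7, 18, 24, 26]
Repeatedly compare the front elements and take the smaller:
  5 vs 7 -> take 5
  28 vs 7 -> take 7
  28 vs 18 -> take 18
  28 vs 24 -> take 24
  28 vs 26 -> take 26
  B is exhausted; append the rest of A: [28, 29]
Final answer: [5, 7, 18, 24, 26, 28, 29]


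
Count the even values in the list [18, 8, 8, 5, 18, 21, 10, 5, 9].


Check each element:
  18 is even
  8 is even
  8 is even
  5 is odd
  18 is even
  21 is odd
  10 is even
  5 is odd
  9 is odd
Evens: [18, 8, 8, 18, 10]
Count of evens = 5
Final answer: 5


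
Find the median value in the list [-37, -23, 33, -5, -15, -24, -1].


First, sort the list: [-37, -24, -23, -15, -5, -1, 33]
The list has 7 elements (odd count).
The middle index is 3 (0-based), and the element there is -15.
Final answer: -15


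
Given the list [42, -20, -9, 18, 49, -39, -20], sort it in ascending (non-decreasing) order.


Original list: [42, -20, -9, 18, 49, -39, -20]
Repeatedly take the smallest remaining element:
  Remaining [42, -20, -9, 18, 49, -39, -20] -> smallest is -39
  Remaining [42, -20, -9, 18, 49, -20] -> smallest is -20
  Remaining [42, -9, 18, 49, -20] -> smallest is -20
  Remaining [42, -9, 18, 49] -> smallest is -9
  Remaining [42, 18, 49] -> smallest is 18
  Remaining [42, 49] -> smallest is 42
  Remaining [49] -> smallest is 49
Collecting the picks in order gives the sorted list.
Final answer: [-39, -20, -20, -9, 18, 42, 49]


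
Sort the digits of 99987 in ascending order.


The number 99987 has digits: 9, 9, 9, 8, 7
Sorted: 7, 8, 9, 9, 9
Joining the sorted digits gives the result.
Final answer: 78999


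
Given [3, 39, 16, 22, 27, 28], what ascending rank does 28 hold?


Sort ascending: [3, 16, 22, 27, 28, 39]
Find 28 in the sorted list.
28 is at position 5 (1-indexed).
Final answer: 5


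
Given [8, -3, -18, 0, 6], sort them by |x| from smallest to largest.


Compute absolute values:
  |8| = 8
  |-3| = 3
  |-18| = 18
  |0| = 0
  |6| = 6
Absolute values in increasing order: 0 < 3 < 6 < 8 < 18
Listing the original numbers in that order gives the answer.
Final answer: [0, -3, 6, 8, -18]


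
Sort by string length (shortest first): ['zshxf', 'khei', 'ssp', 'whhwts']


Compute lengths:
  'zshxf' has length 5
  'khei' has length 4
  'ssp' has length 3
  'whhwts' has length 6
Lengths in increasing order: 3 < 4 < 5 < 6
Listing the words in that order gives the answer.
Final answer: ['ssp', 'khei', 'zshxf', 'whhwts']


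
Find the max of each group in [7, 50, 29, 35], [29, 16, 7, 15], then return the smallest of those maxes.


Find max of each group:
  Group 1: [7, 50, 29, 35] -> max = 50
  Group 2: [29, 16, 7, 15] -> max = 29
Maxes: [50, 29]
Minimum of maxes = 29
Final answer: 29


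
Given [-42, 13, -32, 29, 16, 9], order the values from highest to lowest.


Original list: [-42, 13, -32, 29, 16, 9]
Repeatedly take the largest remaining element:
  Remaining [-42, 13, -32, 29, 16, 9] -> largest is 29
  Remaining [-42, 13, -32, 16, 9] -> largest is 16
  Remaining [-42, 13, -32, 9] -> largest is 13
  Remaining [-42, -32, 9] -> largest is 9
  Remaining [-42, -32] -> largest is -32
  Remaining [-42] -> largest is -42
Collecting the picks in order gives the descending list.
Final answer: [29, 16, 13, 9, -32, -42]


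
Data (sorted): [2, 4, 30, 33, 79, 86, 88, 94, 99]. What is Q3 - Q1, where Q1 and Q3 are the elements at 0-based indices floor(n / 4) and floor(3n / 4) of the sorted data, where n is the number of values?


The data has n = 9 elements.
Q1 index = floor(9 / 4) = floor(2.25) = 2; Q3 index = floor(3 * 9 / 4) = floor(6.75) = 6
Q1 = element at index 2 = 30
Q3 = element at index 6 = 88
IQR = 88 - 30 = 58
Final answer: 58


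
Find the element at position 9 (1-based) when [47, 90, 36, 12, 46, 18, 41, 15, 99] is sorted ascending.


Sort ascending: [12, 15, 18, 36, 41, 46, 47, 90, 99]
The 9th element (1-indexed) is at index 8.
Value = 99
Final answer: 99


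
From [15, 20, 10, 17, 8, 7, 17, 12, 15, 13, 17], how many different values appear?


List all unique values:
Distinct values: [7, 8, 10, 12, 13, 15, 17, 20]
Count = 8
Final answer: 8


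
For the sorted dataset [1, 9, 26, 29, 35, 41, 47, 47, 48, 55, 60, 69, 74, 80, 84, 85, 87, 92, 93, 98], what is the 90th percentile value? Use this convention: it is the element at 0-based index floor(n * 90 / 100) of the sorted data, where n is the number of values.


The dataset has n = 20 elements.
Index = floor(20 * 90 / 100) = floor(1800 / 100) = floor(18) = 18
Counting from index 0 in the sorted data, the element at index 18 is 93.
Final answer: 93


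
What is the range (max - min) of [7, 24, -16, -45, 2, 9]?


Maximum value: 24
Minimum value: -45
Range = 24 - (-45) = 69
Final answer: 69


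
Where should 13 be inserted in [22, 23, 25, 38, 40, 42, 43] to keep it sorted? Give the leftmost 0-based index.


List is sorted: [22, 23, 25, 38, 40, 42, 43]
We need the leftmost position where 13 can be inserted, i.e. the first index whose element is >= 13 (or the end of the list if none is).
Binary search with low=0, high=7 (0-based indices):
  low=0, high=7, mid=3: a[3]=38 >= 13, so high = 3
  low=0, high=3, mid=1: a[1]=23 >= 13, so high = 1
  low=0, high=1, mid=0: a[0]=22 >= 13, so high = 0
Now low = high = 0, so the insertion index is 0.
Final answer: 0


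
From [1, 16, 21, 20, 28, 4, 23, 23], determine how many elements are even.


Check each element:
  1 is odd
  16 is even
  21 is odd
  20 is even
  28 is even
  4 is even
  23 is odd
  23 is odd
Evens: [16, 20, 28, 4]
Count of evens = 4
Final answer: 4


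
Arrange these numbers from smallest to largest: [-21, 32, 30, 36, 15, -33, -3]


Original list: [-21, 32, 30, 36, 15, -33, -3]
Repeatedly take the smallest remaining element:
  Remaining [-21, 32, 30, 36, 15, -33, -3] -> smallest is -33
  Remaining [-21, 32, 30, 36, 15, -3] -> smallest is -21
  Remaining [32, 30, 36, 15, -3] -> smallest is -3
  Remaining [32, 30, 36, 15] -> smallest is 15
  Remaining [32, 30, 36] -> smallest is 30
  Remaining [32, 36] -> smallest is 32
  Remaining [36] -> smallest is 36
Collecting the picks in order gives the sorted list.
Final answer: [-33, -21, -3, 15, 30, 32, 36]


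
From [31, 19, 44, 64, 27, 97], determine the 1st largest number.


Sort descending: [97, 64, 44, 31, 27, 19]
The 1st element (1-indexed) is at index 0.
Value = 97
Final answer: 97


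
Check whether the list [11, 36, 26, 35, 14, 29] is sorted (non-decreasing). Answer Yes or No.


Check consecutive pairs:
  11 <= 36? True
  36 <= 26? False
  26 <= 35? True
  35 <= 14? False
  14 <= 29? True
2 consecutive pair(s) are out of order, so the list is not sorted.
Final answer: No


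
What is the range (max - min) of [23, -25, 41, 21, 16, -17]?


Maximum value: 41
Minimum value: -25
Range = 41 - (-25) = 66
Final answer: 66


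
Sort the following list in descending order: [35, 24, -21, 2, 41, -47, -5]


Original list: [35, 24, -21, 2, 41, -47, -5]
Repeatedly take the largest remaining element:
  Remaining [35, 24, -21, 2, 41, -47, -5] -> largest is 41
  Remaining [35, 24, -21, 2, -47, -5] -> largest is 35
  Remaining [24, -21, 2, -47, -5] -> largest is 24
  Remaining [-21, 2, -47, -5] -> largest is 2
  Remaining [-21, -47, -5] -> largest is -5
  Remaining [-21, -47] -> largest is -21
  Remaining [-47] -> largest is -47
Collecting the picks in order gives the descending list.
Final answer: [41, 35, 24, 2, -5, -21, -47]


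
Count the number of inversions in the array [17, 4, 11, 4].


For each element, count the later elements that are smaller than it:
  17 (index 0): smaller elements after it = [4, 11, 4] -> 3
  4 (index 1): smaller elements after it = [] -> 0
  11 (index 2): smaller elements after it = [4] -> 1
Total inversions = 3 + 0 + 1 = 4
Final answer: 4


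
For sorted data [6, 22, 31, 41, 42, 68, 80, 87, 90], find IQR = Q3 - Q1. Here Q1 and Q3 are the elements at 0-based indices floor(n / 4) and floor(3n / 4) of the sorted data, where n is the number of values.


The data has n = 9 elements.
Q1 index = floor(9 / 4) = floor(2.25) = 2; Q3 index = floor(3 * 9 / 4) = floor(6.75) = 6
Q1 = element at index 2 = 31
Q3 = element at index 6 = 80
IQR = 80 - 31 = 49
Final answer: 49


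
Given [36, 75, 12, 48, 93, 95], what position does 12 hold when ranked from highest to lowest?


Sort descending: [95, 93, 75, 48, 36, 12]
Find 12 in the sorted list.
12 is at position 6.
Final answer: 6


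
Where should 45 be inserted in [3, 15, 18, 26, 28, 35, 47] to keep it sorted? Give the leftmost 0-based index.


List is sorted: [3, 15, 18, 26, 28, 35, 47]
We need the leftmost position where 45 can be inserted, i.e. the first index whose element is >= 45 (or the end of the list if none is).
Binary search with low=0, high=7 (0-based indices):
  low=0, high=7, mid=3: a[3]=26 < 45, so low = 4
  low=4, high=7, mid=5: a[5]=35 < 45, so low = 6
  low=6, high=7, mid=6: a[6]=47 >= 45, so high = 6
Now low = high = 6, so the insertion index is 6.
Final answer: 6


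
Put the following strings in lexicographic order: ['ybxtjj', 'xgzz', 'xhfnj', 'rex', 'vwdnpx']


Compare strings character by character (the first differing letter decides):
  'rex' < 'vwdnpx' since 'r' < 'v' at position 1
  'vwdnpx' < 'xgzz' since 'v' < 'x' at position 1
  'xgzz' < 'xhfnj' since 'g' < 'h' at position 2
  'xhfnj' < 'ybxtjj' since 'x' < 'y' at position 1
Chaining these comparisons gives the alphabetical order.
Final answer: ['rex', 'vwdnpx', 'xgzz', 'xhfnj', 'ybxtjj']


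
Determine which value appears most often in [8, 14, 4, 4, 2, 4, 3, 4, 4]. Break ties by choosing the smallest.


Count the frequency of each value:
  2 appears 1 time(s)
  3 appears 1 time(s)
  4 appears 5 time(s)
  8 appears 1 time(s)
  14 appears 1 time(s)
Maximum frequency is 5.
Only 4 reaches that frequency, so it is the mode.
Final answer: 4


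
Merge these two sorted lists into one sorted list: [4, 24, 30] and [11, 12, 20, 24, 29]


List A: [4, 24, 30]
List B: [11, 12, 20, 24, 29]
Repeatedly compare the front elements and take the smaller:
  4 vs 11 -> take 4
  24 vs 11 -> take 11
  24 vs 12 -> take 12
  24 vs 20 -> take 20
  24 vs 24 -> take 24
  30 vs 24 -> take 24
  30 vs 29 -> take 29
  B is exhausted; append the rest of A: [30]
Final answer: [4, 11, 12, 20, 24, 24, 29, 30]


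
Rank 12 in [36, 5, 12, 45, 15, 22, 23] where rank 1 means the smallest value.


Sort ascending: [5, 12, 15, 22, 23, 36, 45]
Find 12 in the sorted list.
12 is at position 2 (1-indexed).
Final answer: 2


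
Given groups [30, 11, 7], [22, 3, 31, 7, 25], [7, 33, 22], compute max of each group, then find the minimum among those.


Find max of each group:
  Group 1: [30, 11, 7] -> max = 30
  Group 2: [22, 3, 31, 7, 25] -> max = 31
  Group 3: [7, 33, 22] -> max = 33
Maxes: [30, 31, 33]
Minimum of maxes = 30
Final answer: 30


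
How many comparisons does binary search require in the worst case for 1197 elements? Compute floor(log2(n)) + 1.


Binary search halves the search space each step.
Maximum comparisons = floor(log2(1197)) + 1
log2(1197) = 10.2252
floor(log2(1197)) = 10, so 10 + 1 = 11
Final answer: 11


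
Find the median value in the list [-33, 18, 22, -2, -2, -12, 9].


First, sort the list: [-33, -12, -2, -2, 9, 18, 22]
The list has 7 elements (odd count).
The middle index is 3 (0-based), and the element there is -2.
Final answer: -2


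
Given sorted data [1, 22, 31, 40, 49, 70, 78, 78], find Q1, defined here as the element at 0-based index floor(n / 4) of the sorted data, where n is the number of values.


The list has n = 8 elements.
Q1 index = floor(8 / 4) = floor(2) = 2
Counting from index 0 in the sorted data, the element at index 2 is 31.
Final answer: 31


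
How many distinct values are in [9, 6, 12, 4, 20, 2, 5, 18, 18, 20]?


List all unique values:
Distinct values: [2, 4, 5, 6, 9, 12, 18, 20]
Count = 8
Final answer: 8


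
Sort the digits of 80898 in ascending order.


The number 80898 has digits: 8, 0, 8, 9, 8
Sorted: 0, 8, 8, 8, 9
Joining the sorted digits gives the result.
Final answer: 08889


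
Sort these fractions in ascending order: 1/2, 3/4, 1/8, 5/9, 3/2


Convert to decimal for comparison:
  1/2 = 0.5
  3/4 = 0.75
  1/8 = 0.125
  5/9 = 0.5556
  3/2 = 1.5
Decimals in increasing order: 0.125 < 0.5 < 0.5556 < 0.75 < 1.5
Writing each back as its fraction gives the sorted order.
Final answer: 1/8, 1/2, 5/9, 3/4, 3/2
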